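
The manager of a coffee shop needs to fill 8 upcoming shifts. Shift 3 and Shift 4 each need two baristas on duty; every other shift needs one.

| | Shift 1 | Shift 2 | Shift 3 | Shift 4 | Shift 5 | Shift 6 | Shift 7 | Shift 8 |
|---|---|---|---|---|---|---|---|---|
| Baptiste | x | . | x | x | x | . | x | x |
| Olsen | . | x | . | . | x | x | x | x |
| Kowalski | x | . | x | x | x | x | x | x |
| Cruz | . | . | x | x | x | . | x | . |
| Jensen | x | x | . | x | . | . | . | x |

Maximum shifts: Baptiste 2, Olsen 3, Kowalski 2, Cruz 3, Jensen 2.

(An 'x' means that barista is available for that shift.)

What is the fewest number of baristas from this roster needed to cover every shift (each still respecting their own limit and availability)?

10 slots to fill and no one can take more than 3, so at least ⌈10/3⌉ = 4 baristas are needed.
Baptiste, Olsen, Kowalski, and Cruz alone can cover everything: Shift 1→Baptiste, Shift 2→Olsen, Shift 3→Baptiste+Kowalski, Shift 4→Kowalski+Cruz, Shift 5→Cruz, Shift 6→Olsen, Shift 7→Cruz, Shift 8→Olsen.

4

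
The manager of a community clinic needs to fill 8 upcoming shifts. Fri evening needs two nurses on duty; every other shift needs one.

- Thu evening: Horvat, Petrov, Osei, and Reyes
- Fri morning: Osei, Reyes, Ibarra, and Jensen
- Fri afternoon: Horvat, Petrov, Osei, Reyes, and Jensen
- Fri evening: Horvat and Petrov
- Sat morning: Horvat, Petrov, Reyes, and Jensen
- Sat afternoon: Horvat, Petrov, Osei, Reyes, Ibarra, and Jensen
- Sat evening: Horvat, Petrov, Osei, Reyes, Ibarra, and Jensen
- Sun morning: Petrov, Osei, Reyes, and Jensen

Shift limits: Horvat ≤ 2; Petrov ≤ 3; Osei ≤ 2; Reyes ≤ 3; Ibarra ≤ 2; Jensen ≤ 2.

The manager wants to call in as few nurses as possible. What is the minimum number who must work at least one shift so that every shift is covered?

9 slots to fill and no one can take more than 3, so at least ⌈9/3⌉ = 3 nurses are needed.
Any 3 nurses together have capacity at most 3+3+2 = 8 < 9 slots, so 3 can never suffice.
Horvat, Petrov, Osei, and Reyes alone can cover everything: Thu evening→Petrov, Fri morning→Osei, Fri afternoon→Osei, Fri evening→Horvat+Petrov, Sat morning→Horvat, Sat afternoon→Reyes, Sat evening→Reyes, Sun morning→Petrov.

4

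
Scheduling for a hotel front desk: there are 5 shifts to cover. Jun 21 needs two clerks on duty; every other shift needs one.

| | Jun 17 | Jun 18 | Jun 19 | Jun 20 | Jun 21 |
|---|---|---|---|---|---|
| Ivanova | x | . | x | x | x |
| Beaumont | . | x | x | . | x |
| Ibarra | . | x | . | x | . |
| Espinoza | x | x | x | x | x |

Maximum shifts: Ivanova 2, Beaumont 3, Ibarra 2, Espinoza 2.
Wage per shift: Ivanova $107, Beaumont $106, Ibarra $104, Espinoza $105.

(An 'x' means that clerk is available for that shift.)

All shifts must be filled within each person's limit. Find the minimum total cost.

$630

Picking the cheapest available clerk for each shift independently would cost $629, but that ignores the shift limits.
An optimal schedule: Jun 17→Espinoza, Jun 18→Ibarra, Jun 19→Beaumont, Jun 20→Ibarra, Jun 21→Espinoza+Beaumont.
Total: 105 + 104 + 106 + 104 + 105 + 106 = $630.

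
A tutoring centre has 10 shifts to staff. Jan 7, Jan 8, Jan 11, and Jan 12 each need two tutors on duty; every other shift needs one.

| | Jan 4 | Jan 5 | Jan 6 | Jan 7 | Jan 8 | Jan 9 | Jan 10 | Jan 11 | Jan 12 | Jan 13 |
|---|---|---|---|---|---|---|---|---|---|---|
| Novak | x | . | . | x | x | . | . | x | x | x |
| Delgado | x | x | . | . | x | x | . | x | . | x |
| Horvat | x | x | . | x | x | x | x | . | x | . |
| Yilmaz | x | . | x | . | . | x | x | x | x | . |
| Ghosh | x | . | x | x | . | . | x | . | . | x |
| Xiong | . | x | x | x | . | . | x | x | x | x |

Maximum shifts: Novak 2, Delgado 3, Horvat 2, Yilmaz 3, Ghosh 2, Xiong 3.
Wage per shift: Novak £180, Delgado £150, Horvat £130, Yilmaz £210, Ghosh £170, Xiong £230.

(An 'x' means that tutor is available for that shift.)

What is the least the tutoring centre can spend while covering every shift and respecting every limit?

£2500

Picking the cheapest available tutor for each shift independently would cost £2060, but that ignores the shift limits.
An optimal schedule: Jan 4→Yilmaz, Jan 5→Horvat, Jan 6→Ghosh, Jan 7→Novak+Xiong, Jan 8→Horvat+Delgado, Jan 9→Delgado, Jan 10→Ghosh, Jan 11→Novak+Yilmaz, Jan 12→Yilmaz+Xiong, Jan 13→Delgado.
Total: 210 + 130 + 170 + 180 + 230 + 130 + 150 + 150 + 170 + 180 + 210 + 210 + 230 + 150 = £2500.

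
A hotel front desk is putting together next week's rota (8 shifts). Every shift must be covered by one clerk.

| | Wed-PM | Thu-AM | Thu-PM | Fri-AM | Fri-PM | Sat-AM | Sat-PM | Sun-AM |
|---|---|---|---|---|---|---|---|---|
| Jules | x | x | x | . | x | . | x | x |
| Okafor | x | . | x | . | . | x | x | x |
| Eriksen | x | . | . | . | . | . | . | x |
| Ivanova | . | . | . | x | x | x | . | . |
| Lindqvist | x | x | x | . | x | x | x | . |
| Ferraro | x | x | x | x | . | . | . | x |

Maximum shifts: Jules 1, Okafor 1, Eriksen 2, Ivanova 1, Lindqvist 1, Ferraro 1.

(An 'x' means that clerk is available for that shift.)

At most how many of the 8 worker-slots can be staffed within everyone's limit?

7

Total capacity across all clerks is 1+1+2+1+1+1 = 7, and 8 slots are needed, so at most 7 can be filled.
An assignment achieving 7: Wed-PM→Eriksen, Thu-AM→Jules, Thu-PM→Ferraro, Fri-AM→Ivanova, Fri-PM→Lindqvist, Sat-AM→Okafor, Sun-AM→Eriksen.
Loads: Jules 1/1, Okafor 1/1, Eriksen 2/2, Ivanova 1/1, Lindqvist 1/1, Ferraro 1/1.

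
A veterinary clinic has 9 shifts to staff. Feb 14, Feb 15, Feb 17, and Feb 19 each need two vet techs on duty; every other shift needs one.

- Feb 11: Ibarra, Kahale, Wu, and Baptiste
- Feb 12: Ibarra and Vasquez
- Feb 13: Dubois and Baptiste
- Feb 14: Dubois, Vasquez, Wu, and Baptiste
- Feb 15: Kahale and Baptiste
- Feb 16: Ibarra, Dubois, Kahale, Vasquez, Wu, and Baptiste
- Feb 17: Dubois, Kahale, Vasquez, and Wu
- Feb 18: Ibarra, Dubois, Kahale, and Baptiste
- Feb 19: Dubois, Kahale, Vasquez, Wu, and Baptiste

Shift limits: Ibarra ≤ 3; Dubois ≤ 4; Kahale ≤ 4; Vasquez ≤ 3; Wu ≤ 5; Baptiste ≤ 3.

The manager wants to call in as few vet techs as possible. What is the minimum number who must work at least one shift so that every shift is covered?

13 slots to fill and no one can take more than 5, so at least ⌈13/5⌉ = 3 vet techs are needed.
No set of 3 vet techs can cover every shift (each such set leaves at least one shift with no one available or exceeds a cap).
Ibarra, Dubois, Kahale, and Baptiste alone can cover everything: Feb 11→Ibarra, Feb 12→Ibarra, Feb 13→Dubois, Feb 14→Dubois+Baptiste, Feb 15→Kahale+Baptiste, Feb 16→Ibarra, Feb 17→Dubois+Kahale, Feb 18→Kahale, Feb 19→Dubois+Kahale.

4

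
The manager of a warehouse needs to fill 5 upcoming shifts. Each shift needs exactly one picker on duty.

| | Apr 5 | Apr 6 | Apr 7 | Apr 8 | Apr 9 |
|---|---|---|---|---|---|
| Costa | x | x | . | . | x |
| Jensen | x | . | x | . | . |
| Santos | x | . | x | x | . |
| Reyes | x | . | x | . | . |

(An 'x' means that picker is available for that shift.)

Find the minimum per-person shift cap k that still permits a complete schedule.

With 4 pickers and 5 worker-slots to fill, someone must work at least ⌈5/4⌉ = 2 shifts, so k ≥ 2.
k = 2 works: Apr 5→Jensen, Apr 6→Costa, Apr 7→Jensen, Apr 8→Santos, Apr 9→Costa.
Loads: Costa 2, Jensen 2, Santos 1, Reyes 0 — all ≤ 2.

2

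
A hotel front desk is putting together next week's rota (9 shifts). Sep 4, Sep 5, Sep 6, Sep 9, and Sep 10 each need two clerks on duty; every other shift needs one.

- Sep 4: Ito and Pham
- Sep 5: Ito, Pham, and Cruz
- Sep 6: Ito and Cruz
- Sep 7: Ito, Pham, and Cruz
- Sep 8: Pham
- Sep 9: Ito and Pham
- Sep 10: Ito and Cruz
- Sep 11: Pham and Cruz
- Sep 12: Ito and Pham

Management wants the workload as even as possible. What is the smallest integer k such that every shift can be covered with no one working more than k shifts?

5

With 3 clerks and 14 worker-slots to fill, someone must work at least ⌈14/3⌉ = 5 shifts, so k ≥ 5.
k = 5 works: Sep 4→Ito+Pham, Sep 5→Pham+Cruz, Sep 6→Ito+Cruz, Sep 7→Cruz, Sep 8→Pham, Sep 9→Ito+Pham, Sep 10→Ito+Cruz, Sep 11→Pham, Sep 12→Ito.
Loads: Ito 5, Pham 5, Cruz 4 — all ≤ 5.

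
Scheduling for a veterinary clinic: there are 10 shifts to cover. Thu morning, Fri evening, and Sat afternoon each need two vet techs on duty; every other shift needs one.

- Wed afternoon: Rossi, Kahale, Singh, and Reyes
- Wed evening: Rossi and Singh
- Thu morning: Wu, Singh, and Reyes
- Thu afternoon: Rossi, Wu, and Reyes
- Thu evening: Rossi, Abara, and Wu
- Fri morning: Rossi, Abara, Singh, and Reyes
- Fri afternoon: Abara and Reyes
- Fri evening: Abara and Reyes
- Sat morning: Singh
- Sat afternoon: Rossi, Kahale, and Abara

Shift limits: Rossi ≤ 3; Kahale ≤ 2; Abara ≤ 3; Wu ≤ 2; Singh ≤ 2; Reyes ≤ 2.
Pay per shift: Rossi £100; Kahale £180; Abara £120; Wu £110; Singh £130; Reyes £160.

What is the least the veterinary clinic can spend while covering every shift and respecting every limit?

£1640

Fri evening can only be covered by Abara and Reyes, so that assignment is forced.
Sat morning can only be covered by Singh, so that assignment is forced.
Picking the cheapest available vet tech for each shift independently would cost £1490, but that ignores the shift limits.
An optimal schedule: Wed afternoon→Kahale, Wed evening→Rossi, Thu morning→Wu+Singh, Thu afternoon→Rossi, Thu evening→Wu, Fri morning→Reyes, Fri afternoon→Abara, Fri evening→Abara+Reyes, Sat morning→Singh, Sat afternoon→Rossi+Abara.
Total: 180 + 100 + 110 + 130 + 100 + 110 + 160 + 120 + 120 + 160 + 130 + 100 + 120 = £1640.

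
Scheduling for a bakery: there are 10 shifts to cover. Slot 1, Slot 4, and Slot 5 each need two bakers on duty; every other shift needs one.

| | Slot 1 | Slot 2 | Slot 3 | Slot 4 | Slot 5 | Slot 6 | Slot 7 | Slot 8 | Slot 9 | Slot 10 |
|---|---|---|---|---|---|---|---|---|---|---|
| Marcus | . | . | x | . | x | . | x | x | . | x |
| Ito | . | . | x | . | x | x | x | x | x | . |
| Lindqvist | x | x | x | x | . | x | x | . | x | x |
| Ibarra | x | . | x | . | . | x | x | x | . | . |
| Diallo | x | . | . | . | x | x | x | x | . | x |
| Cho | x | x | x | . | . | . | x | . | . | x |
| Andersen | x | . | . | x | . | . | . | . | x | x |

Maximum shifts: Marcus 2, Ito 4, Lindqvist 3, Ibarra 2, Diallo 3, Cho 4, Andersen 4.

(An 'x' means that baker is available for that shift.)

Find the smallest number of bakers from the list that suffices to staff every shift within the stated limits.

13 slots to fill and no one can take more than 4, so at least ⌈13/4⌉ = 4 bakers are needed.
Marcus, Ito, Lindqvist, and Andersen alone can cover everything: Slot 1→Lindqvist+Andersen, Slot 2→Lindqvist, Slot 3→Ito, Slot 4→Lindqvist+Andersen, Slot 5→Marcus+Ito, Slot 6→Ito, Slot 7→Ito, Slot 8→Marcus, Slot 9→Andersen, Slot 10→Andersen.

4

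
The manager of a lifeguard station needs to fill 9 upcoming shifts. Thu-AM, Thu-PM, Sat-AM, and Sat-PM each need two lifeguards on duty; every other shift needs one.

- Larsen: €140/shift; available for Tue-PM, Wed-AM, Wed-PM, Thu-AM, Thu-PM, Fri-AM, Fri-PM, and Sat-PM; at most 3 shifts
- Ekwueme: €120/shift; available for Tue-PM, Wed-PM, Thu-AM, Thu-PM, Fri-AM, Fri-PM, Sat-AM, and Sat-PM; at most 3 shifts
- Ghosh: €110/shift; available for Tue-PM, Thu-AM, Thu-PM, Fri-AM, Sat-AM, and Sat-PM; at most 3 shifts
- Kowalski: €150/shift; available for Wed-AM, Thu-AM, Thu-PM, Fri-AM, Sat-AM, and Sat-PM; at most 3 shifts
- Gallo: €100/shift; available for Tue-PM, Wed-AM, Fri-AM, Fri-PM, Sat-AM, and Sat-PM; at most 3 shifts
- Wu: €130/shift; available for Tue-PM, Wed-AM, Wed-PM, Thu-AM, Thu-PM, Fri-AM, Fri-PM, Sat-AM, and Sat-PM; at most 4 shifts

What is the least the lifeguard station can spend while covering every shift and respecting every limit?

€1510

Picking the cheapest available lifeguard for each shift independently would cost €1400, but that ignores the shift limits.
An optimal schedule: Tue-PM→Gallo, Wed-AM→Gallo, Wed-PM→Ekwueme, Thu-AM→Ghosh+Wu, Thu-PM→Ghosh+Wu, Fri-AM→Ghosh, Fri-PM→Gallo, Sat-AM→Ekwueme+Wu, Sat-PM→Ekwueme+Wu.
Total: 100 + 100 + 120 + 110 + 130 + 110 + 130 + 110 + 100 + 120 + 130 + 120 + 130 = €1510.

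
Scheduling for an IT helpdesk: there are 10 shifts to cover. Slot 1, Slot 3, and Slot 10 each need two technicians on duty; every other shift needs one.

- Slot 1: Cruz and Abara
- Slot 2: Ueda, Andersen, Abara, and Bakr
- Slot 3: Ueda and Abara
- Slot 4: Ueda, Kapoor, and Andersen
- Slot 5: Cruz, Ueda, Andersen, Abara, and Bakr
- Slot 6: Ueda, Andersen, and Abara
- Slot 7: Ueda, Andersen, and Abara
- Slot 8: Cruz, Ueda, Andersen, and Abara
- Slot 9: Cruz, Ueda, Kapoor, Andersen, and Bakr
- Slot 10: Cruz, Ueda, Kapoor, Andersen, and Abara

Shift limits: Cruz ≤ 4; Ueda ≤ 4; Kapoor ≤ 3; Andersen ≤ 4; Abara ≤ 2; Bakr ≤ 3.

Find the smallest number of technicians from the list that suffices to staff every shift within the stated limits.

4

13 slots to fill and no one can take more than 4, so at least ⌈13/4⌉ = 4 technicians are needed.
Cruz, Ueda, Kapoor, and Abara alone can cover everything: Slot 1→Cruz+Abara, Slot 2→Ueda, Slot 3→Ueda+Abara, Slot 4→Kapoor, Slot 5→Cruz, Slot 6→Ueda, Slot 7→Ueda, Slot 8→Cruz, Slot 9→Kapoor, Slot 10→Cruz+Kapoor.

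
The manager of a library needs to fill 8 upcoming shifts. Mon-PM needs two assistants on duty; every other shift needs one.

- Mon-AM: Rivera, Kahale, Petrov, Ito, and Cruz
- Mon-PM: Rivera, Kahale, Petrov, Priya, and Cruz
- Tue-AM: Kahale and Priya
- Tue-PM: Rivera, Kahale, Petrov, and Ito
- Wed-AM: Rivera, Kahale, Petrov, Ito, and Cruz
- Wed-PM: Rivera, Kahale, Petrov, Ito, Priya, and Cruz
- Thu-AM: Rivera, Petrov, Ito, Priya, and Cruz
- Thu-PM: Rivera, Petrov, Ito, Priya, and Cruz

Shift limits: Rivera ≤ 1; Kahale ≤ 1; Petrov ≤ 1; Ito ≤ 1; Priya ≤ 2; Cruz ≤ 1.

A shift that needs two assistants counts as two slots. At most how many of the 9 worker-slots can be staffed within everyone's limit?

Total capacity across all assistants is 1+1+1+1+2+1 = 7, and 9 slots are needed, so at most 7 can be filled.
An assignment achieving 7: Mon-AM→Petrov, Mon-PM→Priya+Cruz, Tue-AM→Kahale, Tue-PM→Rivera, Wed-AM→Ito, Thu-AM→Priya.
Loads: Rivera 1/1, Kahale 1/1, Petrov 1/1, Ito 1/1, Priya 2/2, Cruz 1/1.

7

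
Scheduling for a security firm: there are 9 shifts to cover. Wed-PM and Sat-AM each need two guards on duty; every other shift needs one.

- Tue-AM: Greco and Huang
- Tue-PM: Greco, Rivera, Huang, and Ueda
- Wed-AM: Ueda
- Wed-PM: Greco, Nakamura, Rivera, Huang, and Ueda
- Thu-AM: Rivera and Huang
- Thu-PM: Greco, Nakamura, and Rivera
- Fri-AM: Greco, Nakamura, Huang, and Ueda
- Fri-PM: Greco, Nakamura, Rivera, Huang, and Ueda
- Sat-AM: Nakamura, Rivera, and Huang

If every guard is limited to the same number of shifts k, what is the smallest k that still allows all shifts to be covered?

With 5 guards and 11 worker-slots to fill, someone must work at least ⌈11/5⌉ = 3 shifts, so k ≥ 3.
k = 3 works: Tue-AM→Greco, Tue-PM→Greco, Wed-AM→Ueda, Wed-PM→Rivera+Huang, Thu-AM→Rivera, Thu-PM→Greco, Fri-AM→Nakamura, Fri-PM→Nakamura, Sat-AM→Nakamura+Rivera.
Loads: Greco 3, Nakamura 3, Rivera 3, Huang 1, Ueda 1 — all ≤ 3.

3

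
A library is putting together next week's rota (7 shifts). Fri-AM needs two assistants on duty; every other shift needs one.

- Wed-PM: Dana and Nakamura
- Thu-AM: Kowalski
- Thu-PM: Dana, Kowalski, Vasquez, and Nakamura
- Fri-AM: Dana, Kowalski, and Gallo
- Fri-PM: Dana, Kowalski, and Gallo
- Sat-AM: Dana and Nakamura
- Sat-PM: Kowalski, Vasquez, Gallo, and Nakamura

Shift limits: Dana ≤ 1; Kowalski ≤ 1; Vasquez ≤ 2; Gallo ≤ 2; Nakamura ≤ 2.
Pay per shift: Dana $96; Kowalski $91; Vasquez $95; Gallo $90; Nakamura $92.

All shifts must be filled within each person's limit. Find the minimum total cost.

$741

Thu-AM can only be covered by Kowalski, so that assignment is forced.
Picking the cheapest available assistant for each shift independently would cost $727, but that ignores the shift limits.
An optimal schedule: Wed-PM→Nakamura, Thu-AM→Kowalski, Thu-PM→Vasquez, Fri-AM→Dana+Gallo, Fri-PM→Gallo, Sat-AM→Nakamura, Sat-PM→Vasquez.
Total: 92 + 91 + 95 + 96 + 90 + 90 + 92 + 95 = $741.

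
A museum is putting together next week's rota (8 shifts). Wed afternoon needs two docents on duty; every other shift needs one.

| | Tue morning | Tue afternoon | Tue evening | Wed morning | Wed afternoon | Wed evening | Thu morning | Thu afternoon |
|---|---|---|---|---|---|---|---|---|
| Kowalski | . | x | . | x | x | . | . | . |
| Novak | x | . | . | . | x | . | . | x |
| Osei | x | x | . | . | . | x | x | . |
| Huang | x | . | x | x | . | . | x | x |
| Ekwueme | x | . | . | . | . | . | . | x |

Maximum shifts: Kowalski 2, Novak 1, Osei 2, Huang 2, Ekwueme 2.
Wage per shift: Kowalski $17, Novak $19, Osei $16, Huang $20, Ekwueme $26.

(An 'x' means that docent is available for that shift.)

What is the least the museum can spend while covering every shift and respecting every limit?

$177

Tue evening can only be covered by Huang, so that assignment is forced.
Wed afternoon can only be covered by Kowalski and Novak, so that assignment is forced.
Wed evening can only be covered by Osei, so that assignment is forced.
Picking the cheapest available docent for each shift independently would cost $156, but that ignores the shift limits.
An optimal schedule: Tue morning→Ekwueme, Tue afternoon→Kowalski, Tue evening→Huang, Wed morning→Huang, Wed afternoon→Kowalski+Novak, Wed evening→Osei, Thu morning→Osei, Thu afternoon→Ekwueme.
Total: 26 + 17 + 20 + 20 + 17 + 19 + 16 + 16 + 26 = $177.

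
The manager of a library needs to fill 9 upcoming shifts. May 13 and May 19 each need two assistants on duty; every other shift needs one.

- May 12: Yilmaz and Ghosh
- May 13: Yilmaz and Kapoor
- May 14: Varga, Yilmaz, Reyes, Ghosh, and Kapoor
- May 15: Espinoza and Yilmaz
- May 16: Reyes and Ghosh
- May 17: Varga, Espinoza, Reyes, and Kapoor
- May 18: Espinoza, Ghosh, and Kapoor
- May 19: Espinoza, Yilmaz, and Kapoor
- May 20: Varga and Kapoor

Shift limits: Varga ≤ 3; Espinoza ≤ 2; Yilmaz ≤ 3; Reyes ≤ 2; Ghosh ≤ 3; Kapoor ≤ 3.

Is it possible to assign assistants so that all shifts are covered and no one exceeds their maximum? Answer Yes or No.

May 13 can only be covered by Yilmaz and Kapoor, so that assignment is forced.
One valid schedule: May 12→Yilmaz, May 13→Yilmaz+Kapoor, May 14→Varga, May 15→Espinoza, May 16→Reyes, May 17→Varga, May 18→Espinoza, May 19→Yilmaz+Kapoor, May 20→Varga.
Loads: Varga 3/3, Espinoza 2/2, Yilmaz 3/3, Reyes 1/2, Ghosh 0/3, Kapoor 2/3 — all within limits.

Yes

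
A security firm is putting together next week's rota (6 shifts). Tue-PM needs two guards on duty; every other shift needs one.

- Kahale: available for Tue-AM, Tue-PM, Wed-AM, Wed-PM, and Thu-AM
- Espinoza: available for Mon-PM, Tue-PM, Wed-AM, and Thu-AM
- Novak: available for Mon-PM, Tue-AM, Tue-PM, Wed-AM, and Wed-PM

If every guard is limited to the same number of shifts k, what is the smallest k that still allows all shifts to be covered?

3

With 3 guards and 7 worker-slots to fill, someone must work at least ⌈7/3⌉ = 3 shifts, so k ≥ 3.
k = 3 works: Mon-PM→Espinoza, Tue-AM→Kahale, Tue-PM→Espinoza+Novak, Wed-AM→Espinoza, Wed-PM→Kahale, Thu-AM→Kahale.
Loads: Kahale 3, Espinoza 3, Novak 1 — all ≤ 3.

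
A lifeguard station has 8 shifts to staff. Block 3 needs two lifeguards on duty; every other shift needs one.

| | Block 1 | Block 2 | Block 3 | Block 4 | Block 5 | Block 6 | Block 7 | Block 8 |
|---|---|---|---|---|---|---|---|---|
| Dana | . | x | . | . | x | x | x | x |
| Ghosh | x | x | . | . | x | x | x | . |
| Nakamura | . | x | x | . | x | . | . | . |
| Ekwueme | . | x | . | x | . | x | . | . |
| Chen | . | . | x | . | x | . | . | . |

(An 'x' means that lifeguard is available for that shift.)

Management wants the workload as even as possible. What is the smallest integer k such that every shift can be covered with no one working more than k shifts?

With 5 lifeguards and 9 worker-slots to fill, someone must work at least ⌈9/5⌉ = 2 shifts, so k ≥ 2.
k = 2 works: Block 1→Ghosh, Block 2→Nakamura, Block 3→Nakamura+Chen, Block 4→Ekwueme, Block 5→Chen, Block 6→Ghosh, Block 7→Dana, Block 8→Dana.
Loads: Dana 2, Ghosh 2, Nakamura 2, Ekwueme 1, Chen 2 — all ≤ 2.

2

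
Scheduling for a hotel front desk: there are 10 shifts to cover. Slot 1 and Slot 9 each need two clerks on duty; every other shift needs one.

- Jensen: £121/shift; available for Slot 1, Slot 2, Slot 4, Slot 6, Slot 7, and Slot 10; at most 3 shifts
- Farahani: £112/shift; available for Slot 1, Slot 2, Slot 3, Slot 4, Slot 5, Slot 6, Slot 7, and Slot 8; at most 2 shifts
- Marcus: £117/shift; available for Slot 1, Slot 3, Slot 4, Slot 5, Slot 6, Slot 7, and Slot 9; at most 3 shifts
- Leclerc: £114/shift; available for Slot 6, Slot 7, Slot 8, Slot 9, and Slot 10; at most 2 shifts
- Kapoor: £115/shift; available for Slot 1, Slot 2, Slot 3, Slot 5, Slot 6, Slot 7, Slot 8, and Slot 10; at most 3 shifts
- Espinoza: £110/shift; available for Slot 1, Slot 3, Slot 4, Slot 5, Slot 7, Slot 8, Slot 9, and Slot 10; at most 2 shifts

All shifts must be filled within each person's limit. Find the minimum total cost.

Picking the cheapest available clerk for each shift independently would cost £1330, but that ignores the shift limits.
An optimal schedule: Slot 1→Kapoor+Marcus, Slot 2→Farahani, Slot 3→Espinoza, Slot 4→Farahani, Slot 5→Kapoor, Slot 6→Marcus, Slot 7→Marcus, Slot 8→Leclerc, Slot 9→Espinoza+Leclerc, Slot 10→Kapoor.
Total: 115 + 117 + 112 + 110 + 112 + 115 + 117 + 117 + 114 + 110 + 114 + 115 = £1368.

£1368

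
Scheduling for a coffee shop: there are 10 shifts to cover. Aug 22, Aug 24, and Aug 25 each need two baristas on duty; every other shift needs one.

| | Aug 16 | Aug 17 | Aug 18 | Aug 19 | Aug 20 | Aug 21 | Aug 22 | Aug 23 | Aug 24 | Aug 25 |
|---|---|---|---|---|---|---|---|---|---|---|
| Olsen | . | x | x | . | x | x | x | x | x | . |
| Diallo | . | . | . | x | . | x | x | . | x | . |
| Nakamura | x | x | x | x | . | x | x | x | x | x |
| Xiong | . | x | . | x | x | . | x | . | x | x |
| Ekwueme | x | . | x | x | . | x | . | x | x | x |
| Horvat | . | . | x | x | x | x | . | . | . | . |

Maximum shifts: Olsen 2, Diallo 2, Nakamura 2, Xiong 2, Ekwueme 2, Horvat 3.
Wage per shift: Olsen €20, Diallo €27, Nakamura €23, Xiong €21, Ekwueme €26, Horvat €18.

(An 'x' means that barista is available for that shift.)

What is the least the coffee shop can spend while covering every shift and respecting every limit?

Picking the cheapest available barista for each shift independently would cost €261, but that ignores the shift limits.
An optimal schedule: Aug 16→Nakamura, Aug 17→Olsen, Aug 18→Horvat, Aug 19→Horvat, Aug 20→Olsen, Aug 21→Horvat, Aug 22→Diallo+Xiong, Aug 23→Nakamura, Aug 24→Diallo+Ekwueme, Aug 25→Xiong+Ekwueme.
Total: 23 + 20 + 18 + 18 + 20 + 18 + 27 + 21 + 23 + 27 + 26 + 21 + 26 = €288.

€288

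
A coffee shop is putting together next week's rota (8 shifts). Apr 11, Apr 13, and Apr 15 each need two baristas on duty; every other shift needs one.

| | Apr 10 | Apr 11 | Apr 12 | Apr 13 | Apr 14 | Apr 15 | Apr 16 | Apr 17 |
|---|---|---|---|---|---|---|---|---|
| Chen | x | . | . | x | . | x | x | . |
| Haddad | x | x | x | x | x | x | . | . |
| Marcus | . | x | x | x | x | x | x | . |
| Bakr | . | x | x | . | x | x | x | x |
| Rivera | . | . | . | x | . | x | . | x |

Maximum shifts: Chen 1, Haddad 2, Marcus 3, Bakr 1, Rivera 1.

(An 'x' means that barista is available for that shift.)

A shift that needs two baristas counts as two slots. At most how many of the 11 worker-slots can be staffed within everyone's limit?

Total capacity across all baristas is 1+2+3+1+1 = 8, and 11 slots are needed, so at most 8 can be filled.
An assignment achieving 8: Apr 10→Chen, Apr 11→Haddad+Marcus, Apr 12→Haddad, Apr 13→Rivera, Apr 14→Marcus, Apr 16→Marcus, Apr 17→Bakr.
Loads: Chen 1/1, Haddad 2/2, Marcus 3/3, Bakr 1/1, Rivera 1/1.

8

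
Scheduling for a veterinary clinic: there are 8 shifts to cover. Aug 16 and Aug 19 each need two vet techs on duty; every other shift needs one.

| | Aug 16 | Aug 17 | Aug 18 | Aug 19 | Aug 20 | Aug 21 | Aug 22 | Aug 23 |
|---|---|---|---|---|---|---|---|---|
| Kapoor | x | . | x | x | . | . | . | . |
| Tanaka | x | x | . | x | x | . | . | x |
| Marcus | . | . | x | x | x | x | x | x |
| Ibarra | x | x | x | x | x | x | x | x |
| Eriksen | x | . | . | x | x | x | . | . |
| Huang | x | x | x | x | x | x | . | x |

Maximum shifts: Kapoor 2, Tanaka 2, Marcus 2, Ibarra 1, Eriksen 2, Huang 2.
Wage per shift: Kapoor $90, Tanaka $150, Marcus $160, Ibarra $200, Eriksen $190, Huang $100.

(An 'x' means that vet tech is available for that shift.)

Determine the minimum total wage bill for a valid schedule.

Picking the cheapest available vet tech for each shift independently would cost $1030, but that ignores the shift limits.
An optimal schedule: Aug 16→Kapoor+Eriksen, Aug 17→Huang, Aug 18→Kapoor, Aug 19→Marcus+Eriksen, Aug 20→Tanaka, Aug 21→Huang, Aug 22→Marcus, Aug 23→Tanaka.
Total: 90 + 190 + 100 + 90 + 160 + 190 + 150 + 100 + 160 + 150 = $1380.

$1380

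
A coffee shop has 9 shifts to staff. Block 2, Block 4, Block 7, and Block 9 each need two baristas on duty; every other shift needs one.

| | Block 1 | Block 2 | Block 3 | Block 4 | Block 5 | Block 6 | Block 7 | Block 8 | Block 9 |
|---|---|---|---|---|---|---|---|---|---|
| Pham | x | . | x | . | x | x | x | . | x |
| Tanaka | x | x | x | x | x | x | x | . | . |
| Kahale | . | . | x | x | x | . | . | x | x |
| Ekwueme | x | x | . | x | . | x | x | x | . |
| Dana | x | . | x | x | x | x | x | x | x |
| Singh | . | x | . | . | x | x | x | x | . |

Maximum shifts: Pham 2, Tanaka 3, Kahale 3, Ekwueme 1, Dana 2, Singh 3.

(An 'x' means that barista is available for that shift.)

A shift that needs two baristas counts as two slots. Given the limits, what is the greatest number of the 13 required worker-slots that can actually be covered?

Total capacity across all baristas is 2+3+3+1+2+3 = 14, and 13 slots are needed, so at most 13 can be filled.
An assignment achieving 13: Block 1→Pham, Block 2→Tanaka+Ekwueme, Block 3→Tanaka, Block 4→Tanaka+Kahale, Block 5→Dana, Block 6→Singh, Block 7→Dana+Singh, Block 8→Kahale, Block 9→Pham+Kahale.
Loads: Pham 2/2, Tanaka 3/3, Kahale 3/3, Ekwueme 1/1, Dana 2/2, Singh 2/3.

13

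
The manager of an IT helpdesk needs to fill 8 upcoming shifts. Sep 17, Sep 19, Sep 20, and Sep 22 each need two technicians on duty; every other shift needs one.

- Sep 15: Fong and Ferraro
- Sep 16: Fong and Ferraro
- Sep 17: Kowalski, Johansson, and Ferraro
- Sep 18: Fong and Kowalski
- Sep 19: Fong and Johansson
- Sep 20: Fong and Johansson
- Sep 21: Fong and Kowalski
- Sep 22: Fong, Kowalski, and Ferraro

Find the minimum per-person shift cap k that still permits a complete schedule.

With 4 technicians and 12 worker-slots to fill, someone must work at least ⌈12/4⌉ = 3 shifts, so k ≥ 3.
k = 3 works: Sep 15→Fong, Sep 16→Ferraro, Sep 17→Johansson+Ferraro, Sep 18→Kowalski, Sep 19→Fong+Johansson, Sep 20→Fong+Johansson, Sep 21→Kowalski, Sep 22→Kowalski+Ferraro.
Loads: Fong 3, Kowalski 3, Johansson 3, Ferraro 3 — all ≤ 3.

3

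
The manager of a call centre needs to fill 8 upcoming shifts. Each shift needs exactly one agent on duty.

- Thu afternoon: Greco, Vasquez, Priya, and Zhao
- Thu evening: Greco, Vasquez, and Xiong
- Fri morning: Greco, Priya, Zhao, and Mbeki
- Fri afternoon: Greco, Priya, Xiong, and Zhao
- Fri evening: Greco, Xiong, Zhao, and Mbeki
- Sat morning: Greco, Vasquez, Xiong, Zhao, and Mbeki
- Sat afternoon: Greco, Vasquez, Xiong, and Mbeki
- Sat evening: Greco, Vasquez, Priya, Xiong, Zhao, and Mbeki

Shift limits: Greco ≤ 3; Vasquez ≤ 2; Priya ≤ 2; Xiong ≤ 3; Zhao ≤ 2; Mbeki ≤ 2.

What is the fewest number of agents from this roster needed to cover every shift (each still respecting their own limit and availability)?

8 slots to fill and no one can take more than 3, so at least ⌈8/3⌉ = 3 agents are needed.
Greco, Vasquez, and Xiong alone can cover everything: Thu afternoon→Greco, Thu evening→Vasquez, Fri morning→Greco, Fri afternoon→Greco, Fri evening→Xiong, Sat morning→Vasquez, Sat afternoon→Xiong, Sat evening→Xiong.

3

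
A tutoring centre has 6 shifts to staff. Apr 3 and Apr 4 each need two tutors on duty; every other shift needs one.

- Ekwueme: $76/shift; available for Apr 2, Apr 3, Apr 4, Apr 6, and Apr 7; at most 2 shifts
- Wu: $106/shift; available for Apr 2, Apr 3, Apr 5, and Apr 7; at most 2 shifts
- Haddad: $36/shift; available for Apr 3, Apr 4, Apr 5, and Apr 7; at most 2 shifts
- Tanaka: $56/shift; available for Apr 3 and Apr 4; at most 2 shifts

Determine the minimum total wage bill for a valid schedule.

$548

Apr 6 can only be covered by Ekwueme, so that assignment is forced.
Picking the cheapest available tutor for each shift independently would cost $408, but that ignores the shift limits.
An optimal schedule: Apr 2→Ekwueme, Apr 3→Haddad+Tanaka, Apr 4→Haddad+Tanaka, Apr 5→Wu, Apr 6→Ekwueme, Apr 7→Wu.
Total: 76 + 36 + 56 + 36 + 56 + 106 + 76 + 106 = $548.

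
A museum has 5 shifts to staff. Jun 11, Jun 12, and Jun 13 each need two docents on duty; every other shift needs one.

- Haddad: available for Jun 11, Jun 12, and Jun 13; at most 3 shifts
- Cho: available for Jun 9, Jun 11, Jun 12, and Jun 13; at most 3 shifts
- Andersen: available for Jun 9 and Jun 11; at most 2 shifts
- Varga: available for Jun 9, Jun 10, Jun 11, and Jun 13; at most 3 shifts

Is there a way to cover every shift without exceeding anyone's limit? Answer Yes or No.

Jun 10 can only be covered by Varga, so that assignment is forced.
Jun 12 can only be covered by Haddad and Cho, so that assignment is forced.
One valid schedule: Jun 9→Cho, Jun 10→Varga, Jun 11→Haddad+Andersen, Jun 12→Haddad+Cho, Jun 13→Haddad+Cho.
Loads: Haddad 3/3, Cho 3/3, Andersen 1/2, Varga 1/3 — all within limits.

Yes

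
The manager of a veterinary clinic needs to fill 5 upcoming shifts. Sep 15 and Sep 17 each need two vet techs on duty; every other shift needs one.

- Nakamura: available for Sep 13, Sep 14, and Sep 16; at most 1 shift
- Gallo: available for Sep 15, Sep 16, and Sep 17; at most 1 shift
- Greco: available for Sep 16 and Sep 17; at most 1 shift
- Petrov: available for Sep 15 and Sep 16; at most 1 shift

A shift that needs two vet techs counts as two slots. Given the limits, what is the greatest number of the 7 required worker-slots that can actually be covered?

4

Total capacity across all vet techs is 1+1+1+1 = 4, and 7 slots are needed, so at most 4 can be filled.
An assignment achieving 4: Sep 13→Nakamura, Sep 15→Gallo+Petrov, Sep 17→Greco.
Loads: Nakamura 1/1, Gallo 1/1, Greco 1/1, Petrov 1/1.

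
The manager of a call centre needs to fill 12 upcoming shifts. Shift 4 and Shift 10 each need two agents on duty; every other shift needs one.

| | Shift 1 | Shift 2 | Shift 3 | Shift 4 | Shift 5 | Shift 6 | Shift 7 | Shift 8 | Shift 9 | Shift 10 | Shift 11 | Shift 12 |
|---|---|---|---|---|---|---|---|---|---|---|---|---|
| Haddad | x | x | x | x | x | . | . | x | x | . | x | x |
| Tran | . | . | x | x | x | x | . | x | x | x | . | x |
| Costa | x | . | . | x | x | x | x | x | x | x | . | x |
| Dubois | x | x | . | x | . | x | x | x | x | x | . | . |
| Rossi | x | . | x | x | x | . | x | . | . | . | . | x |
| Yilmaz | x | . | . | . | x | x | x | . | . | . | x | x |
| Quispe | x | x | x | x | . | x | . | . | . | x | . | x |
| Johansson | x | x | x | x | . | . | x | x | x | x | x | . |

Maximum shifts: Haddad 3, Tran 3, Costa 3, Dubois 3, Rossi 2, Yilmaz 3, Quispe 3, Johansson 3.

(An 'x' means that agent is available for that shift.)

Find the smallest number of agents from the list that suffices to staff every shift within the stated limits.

5

14 slots to fill and no one can take more than 3, so at least ⌈14/3⌉ = 5 agents are needed.
Haddad, Tran, Costa, Dubois, and Rossi alone can cover everything: Shift 1→Costa, Shift 2→Haddad, Shift 3→Haddad, Shift 4→Dubois+Rossi, Shift 5→Tran, Shift 6→Tran, Shift 7→Costa, Shift 8→Dubois, Shift 9→Dubois, Shift 10→Tran+Costa, Shift 11→Haddad, Shift 12→Rossi.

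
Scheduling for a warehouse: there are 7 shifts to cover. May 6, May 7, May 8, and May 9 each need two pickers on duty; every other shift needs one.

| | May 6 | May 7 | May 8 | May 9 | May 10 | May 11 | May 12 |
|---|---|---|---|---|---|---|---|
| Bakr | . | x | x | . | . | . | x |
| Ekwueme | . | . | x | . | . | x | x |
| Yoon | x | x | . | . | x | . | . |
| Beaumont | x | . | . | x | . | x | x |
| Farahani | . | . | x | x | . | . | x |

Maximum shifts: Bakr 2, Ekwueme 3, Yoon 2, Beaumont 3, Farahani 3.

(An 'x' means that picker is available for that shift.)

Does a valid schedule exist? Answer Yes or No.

No

Total capacity is 13 and 11 slots are needed, so capacity alone doesn't rule it out.
Shifts {May 6, May 7, May 10} need 5 worker-slots in total, but the pickers available for any of those shifts (Bakr, Yoon, and Beaumont) can supply at most 4 among them. So no valid schedule exists.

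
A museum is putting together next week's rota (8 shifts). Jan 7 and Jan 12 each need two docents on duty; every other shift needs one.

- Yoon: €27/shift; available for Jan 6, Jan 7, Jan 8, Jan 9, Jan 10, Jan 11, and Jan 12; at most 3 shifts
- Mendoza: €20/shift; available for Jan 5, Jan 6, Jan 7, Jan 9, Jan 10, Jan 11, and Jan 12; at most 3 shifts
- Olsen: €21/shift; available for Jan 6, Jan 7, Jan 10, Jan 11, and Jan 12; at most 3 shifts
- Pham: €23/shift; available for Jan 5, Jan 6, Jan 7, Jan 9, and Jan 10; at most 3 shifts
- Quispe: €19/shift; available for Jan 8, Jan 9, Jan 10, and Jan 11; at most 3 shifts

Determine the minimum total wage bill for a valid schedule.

€203

Picking the cheapest available docent for each shift independently would cost €198, but that ignores the shift limits.
An optimal schedule: Jan 5→Mendoza, Jan 6→Mendoza, Jan 7→Olsen+Pham, Jan 8→Quispe, Jan 9→Quispe, Jan 10→Olsen, Jan 11→Quispe, Jan 12→Mendoza+Olsen.
Total: 20 + 20 + 21 + 23 + 19 + 19 + 21 + 19 + 20 + 21 = €203.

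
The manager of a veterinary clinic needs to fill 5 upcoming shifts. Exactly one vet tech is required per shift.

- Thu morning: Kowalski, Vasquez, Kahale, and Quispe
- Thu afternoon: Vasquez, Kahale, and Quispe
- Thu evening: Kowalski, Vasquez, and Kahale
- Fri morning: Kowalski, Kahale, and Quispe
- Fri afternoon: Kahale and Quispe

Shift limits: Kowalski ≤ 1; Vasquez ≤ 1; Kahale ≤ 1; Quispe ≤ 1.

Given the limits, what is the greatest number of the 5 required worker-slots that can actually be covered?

4

Total capacity across all vet techs is 1+1+1+1 = 4, and 5 slots are needed, so at most 4 can be filled.
An assignment achieving 4: Thu afternoon→Vasquez, Thu evening→Kowalski, Fri morning→Quispe, Fri afternoon→Kahale.
Loads: Kowalski 1/1, Vasquez 1/1, Kahale 1/1, Quispe 1/1.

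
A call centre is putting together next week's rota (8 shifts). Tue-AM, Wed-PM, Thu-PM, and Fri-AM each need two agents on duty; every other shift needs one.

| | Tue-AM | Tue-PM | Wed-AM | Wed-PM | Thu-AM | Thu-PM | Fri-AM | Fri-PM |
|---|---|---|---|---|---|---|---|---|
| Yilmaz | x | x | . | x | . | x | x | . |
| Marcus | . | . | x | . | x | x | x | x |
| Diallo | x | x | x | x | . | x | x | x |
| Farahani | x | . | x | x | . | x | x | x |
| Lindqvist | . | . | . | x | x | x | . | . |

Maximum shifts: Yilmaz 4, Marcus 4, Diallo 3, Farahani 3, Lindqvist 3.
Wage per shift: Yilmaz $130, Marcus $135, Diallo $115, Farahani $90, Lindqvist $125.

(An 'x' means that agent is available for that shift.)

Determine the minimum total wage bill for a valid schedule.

Picking the cheapest available agent for each shift independently would cost $1240, but that ignores the shift limits.
An optimal schedule: Tue-AM→Farahani+Diallo, Tue-PM→Diallo, Wed-AM→Farahani, Wed-PM→Lindqvist+Yilmaz, Thu-AM→Lindqvist, Thu-PM→Lindqvist+Yilmaz, Fri-AM→Diallo+Yilmaz, Fri-PM→Farahani.
Total: 90 + 115 + 115 + 90 + 125 + 130 + 125 + 125 + 130 + 115 + 130 + 90 = $1380.

$1380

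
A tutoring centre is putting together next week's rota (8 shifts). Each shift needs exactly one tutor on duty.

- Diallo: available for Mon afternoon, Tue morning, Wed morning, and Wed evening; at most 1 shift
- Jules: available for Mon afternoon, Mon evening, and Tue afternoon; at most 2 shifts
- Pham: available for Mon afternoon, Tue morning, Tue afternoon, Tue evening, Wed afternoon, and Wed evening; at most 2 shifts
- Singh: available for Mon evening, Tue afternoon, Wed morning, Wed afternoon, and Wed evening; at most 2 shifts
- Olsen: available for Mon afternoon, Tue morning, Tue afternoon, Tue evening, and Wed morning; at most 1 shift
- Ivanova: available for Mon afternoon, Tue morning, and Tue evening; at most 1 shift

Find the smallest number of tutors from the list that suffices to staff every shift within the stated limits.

8 slots to fill and no one can take more than 2, so at least ⌈8/2⌉ = 4 tutors are needed.
Any 4 tutors together have capacity at most 2+2+2+1 = 7 < 8 slots, so 4 can never suffice.
Diallo, Jules, Pham, Singh, and Olsen alone can cover everything: Mon afternoon→Jules, Mon evening→Jules, Tue morning→Diallo, Tue afternoon→Olsen, Tue evening→Pham, Wed morning→Singh, Wed afternoon→Pham, Wed evening→Singh.

5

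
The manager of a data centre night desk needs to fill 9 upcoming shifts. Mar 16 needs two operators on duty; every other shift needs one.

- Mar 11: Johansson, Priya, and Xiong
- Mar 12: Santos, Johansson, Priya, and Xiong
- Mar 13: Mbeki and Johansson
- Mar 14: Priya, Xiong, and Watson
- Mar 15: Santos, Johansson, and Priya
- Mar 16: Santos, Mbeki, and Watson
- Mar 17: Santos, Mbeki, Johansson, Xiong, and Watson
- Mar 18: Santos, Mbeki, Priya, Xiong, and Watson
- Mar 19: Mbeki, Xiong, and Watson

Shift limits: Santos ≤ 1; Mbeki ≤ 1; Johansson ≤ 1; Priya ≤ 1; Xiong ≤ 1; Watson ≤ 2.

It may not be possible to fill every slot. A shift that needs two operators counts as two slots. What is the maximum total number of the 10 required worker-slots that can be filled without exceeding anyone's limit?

7

Total capacity across all operators is 1+1+1+1+1+2 = 7, and 10 slots are needed, so at most 7 can be filled.
An assignment achieving 7: Mar 11→Johansson, Mar 13→Mbeki, Mar 14→Priya, Mar 15→Santos, Mar 16→Watson, Mar 17→Watson, Mar 19→Xiong.
Loads: Santos 1/1, Mbeki 1/1, Johansson 1/1, Priya 1/1, Xiong 1/1, Watson 2/2.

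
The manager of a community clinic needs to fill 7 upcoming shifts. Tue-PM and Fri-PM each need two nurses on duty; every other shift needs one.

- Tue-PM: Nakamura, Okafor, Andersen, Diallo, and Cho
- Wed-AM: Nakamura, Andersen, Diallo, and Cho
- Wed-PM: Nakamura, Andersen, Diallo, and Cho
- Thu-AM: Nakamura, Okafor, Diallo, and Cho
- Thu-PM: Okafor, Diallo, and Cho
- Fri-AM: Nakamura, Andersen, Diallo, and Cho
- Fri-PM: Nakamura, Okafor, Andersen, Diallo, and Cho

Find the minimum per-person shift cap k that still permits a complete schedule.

2

With 5 nurses and 9 worker-slots to fill, someone must work at least ⌈9/5⌉ = 2 shifts, so k ≥ 2.
k = 2 works: Tue-PM→Andersen+Diallo, Wed-AM→Nakamura, Wed-PM→Nakamura, Thu-AM→Okafor, Thu-PM→Okafor, Fri-AM→Andersen, Fri-PM→Diallo+Cho.
Loads: Nakamura 2, Okafor 2, Andersen 2, Diallo 2, Cho 1 — all ≤ 2.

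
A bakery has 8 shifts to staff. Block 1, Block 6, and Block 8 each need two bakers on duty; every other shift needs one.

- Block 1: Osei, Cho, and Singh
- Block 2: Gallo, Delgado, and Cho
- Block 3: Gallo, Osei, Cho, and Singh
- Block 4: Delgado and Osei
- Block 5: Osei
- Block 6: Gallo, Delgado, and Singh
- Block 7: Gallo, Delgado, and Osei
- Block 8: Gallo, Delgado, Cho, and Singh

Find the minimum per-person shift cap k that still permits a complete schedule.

With 5 bakers and 11 worker-slots to fill, someone must work at least ⌈11/5⌉ = 3 shifts, so k ≥ 3.
k = 3 works: Block 1→Osei+Cho, Block 2→Gallo, Block 3→Osei, Block 4→Delgado, Block 5→Osei, Block 6→Gallo+Delgado, Block 7→Gallo, Block 8→Delgado+Cho.
Loads: Gallo 3, Delgado 3, Osei 3, Cho 2, Singh 0 — all ≤ 3.

3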